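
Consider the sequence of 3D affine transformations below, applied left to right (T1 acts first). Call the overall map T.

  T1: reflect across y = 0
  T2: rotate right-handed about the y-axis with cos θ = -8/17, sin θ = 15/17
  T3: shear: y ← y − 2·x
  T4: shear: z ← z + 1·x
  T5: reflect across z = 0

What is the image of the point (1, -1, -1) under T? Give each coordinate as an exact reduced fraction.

T1 reflect across y = 0: (1, -1, -1) → (1, 1, -1)
T2 rotate right-handed about the y-axis with cos θ = -8/17, sin θ = 15/17: (1, 1, -1) → (-23/17, 1, -7/17)
T3 shear: y ← y − 2·x: (-23/17, 1, -7/17) → (-23/17, 63/17, -7/17)
T4 shear: z ← z + 1·x: (-23/17, 63/17, -7/17) → (-23/17, 63/17, -30/17)
T5 reflect across z = 0: (-23/17, 63/17, -30/17) → (-23/17, 63/17, 30/17)

T(p) = (-23/17, 63/17, 30/17)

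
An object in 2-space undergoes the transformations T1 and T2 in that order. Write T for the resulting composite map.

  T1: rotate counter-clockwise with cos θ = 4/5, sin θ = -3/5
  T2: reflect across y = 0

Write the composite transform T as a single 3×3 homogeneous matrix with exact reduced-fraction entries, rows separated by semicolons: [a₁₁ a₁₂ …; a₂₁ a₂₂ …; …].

T1 = [4/5 3/5 0; -3/5 4/5 0; 0 0 1]
T2·T1 = [4/5 3/5 0; 3/5 -4/5 0; 0 0 1]

T = [4/5 3/5 0; 3/5 -4/5 0; 0 0 1]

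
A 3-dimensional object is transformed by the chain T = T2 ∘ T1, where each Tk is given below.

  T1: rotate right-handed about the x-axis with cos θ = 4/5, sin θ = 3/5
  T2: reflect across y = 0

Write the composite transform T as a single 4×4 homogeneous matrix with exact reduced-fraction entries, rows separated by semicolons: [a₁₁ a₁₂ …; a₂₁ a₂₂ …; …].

T = [1 0 0 0; 0 -4/5 3/5 0; 0 3/5 4/5 0; 0 0 0 1]

T1 = [1 0 0 0; 0 4/5 -3/5 0; 0 3/5 4/5 0; 0 0 0 1]
T2·T1 = [1 0 0 0; 0 -4/5 3/5 0; 0 3/5 4/5 0; 0 0 0 1]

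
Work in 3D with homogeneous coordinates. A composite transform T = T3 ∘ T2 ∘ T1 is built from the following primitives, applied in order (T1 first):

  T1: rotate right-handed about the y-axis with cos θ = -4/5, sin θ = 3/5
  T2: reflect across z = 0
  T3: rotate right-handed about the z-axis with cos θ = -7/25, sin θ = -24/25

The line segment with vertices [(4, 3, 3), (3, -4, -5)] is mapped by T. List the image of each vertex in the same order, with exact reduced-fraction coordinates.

image vertices: (409/125, 63/125, 24/5), (-291/125, 788/125, -11/5)

T1 rotate right-handed about the y-axis with cos θ = -4/5, sin θ = 3/5: (4, 3, 3) → (-7/5, 3, -24/5); (3, -4, -5) → (-27/5, -4, 11/5)
T2 reflect across z = 0: (-7/5, 3, -24/5) → (-7/5, 3, 24/5); (-27/5, -4, 11/5) → (-27/5, -4, -11/5)
T3 rotate right-handed about the z-axis with cos θ = -7/25, sin θ = -24/25: (-7/5, 3, 24/5) → (409/125, 63/125, 24/5); (-27/5, -4, -11/5) → (-291/125, 788/125, -11/5)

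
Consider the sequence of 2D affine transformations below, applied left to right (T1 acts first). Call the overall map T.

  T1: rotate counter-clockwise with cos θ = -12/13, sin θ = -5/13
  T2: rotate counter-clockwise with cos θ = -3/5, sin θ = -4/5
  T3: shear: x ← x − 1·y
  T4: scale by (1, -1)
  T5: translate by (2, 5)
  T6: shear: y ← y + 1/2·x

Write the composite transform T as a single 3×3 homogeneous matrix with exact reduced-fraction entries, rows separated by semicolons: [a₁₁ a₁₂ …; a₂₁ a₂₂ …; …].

T1 = [-12/13 5/13 0; -5/13 -12/13 0; 0 0 1]
T2·T1 = [16/65 -63/65 0; 63/65 16/65 0; 0 0 1]
T3·…·T1 = [-47/65 -79/65 0; 63/65 16/65 0; 0 0 1]
T4·…·T1 = [-47/65 -79/65 0; -63/65 -16/65 0; 0 0 1]
T5·…·T1 = [-47/65 -79/65 2; -63/65 -16/65 5; 0 0 1]
T6·…·T1 = [-47/65 -79/65 2; -173/130 -111/130 6; 0 0 1]

T = [-47/65 -79/65 2; -173/130 -111/130 6; 0 0 1]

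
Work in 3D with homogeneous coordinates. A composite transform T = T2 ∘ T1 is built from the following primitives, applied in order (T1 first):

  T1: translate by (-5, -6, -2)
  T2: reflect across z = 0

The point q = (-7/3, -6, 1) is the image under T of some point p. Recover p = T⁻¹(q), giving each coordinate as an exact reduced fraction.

p = (8/3, 0, 1)

T1 = [1 0 0 -5; 0 1 0 -6; 0 0 1 -2; 0 0 0 1]
T2·T1 = [1 0 0 -5; 0 1 0 -6; 0 0 -1 2; 0 0 0 1]
det M = -1; M⁻¹ = [1 0 0 5; 0 1 0 6; 0 0 -1 2; 0 0 0 1]
M⁻¹ · (-7/3, -6, 1)ᵀ = (8/3, 0, 1)ᵀ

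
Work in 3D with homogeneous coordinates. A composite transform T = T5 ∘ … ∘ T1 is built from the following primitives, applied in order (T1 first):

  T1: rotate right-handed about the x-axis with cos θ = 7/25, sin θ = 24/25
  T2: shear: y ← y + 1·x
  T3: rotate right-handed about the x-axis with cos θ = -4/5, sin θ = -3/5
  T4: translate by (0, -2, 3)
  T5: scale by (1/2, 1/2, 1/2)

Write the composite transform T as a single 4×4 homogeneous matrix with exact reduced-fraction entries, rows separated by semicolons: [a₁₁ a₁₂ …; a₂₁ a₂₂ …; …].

T = [1/2 0 0 0; -2/5 22/125 117/250 -1; -3/10 -117/250 22/125 3/2; 0 0 0 1]

T1 = [1 0 0 0; 0 7/25 -24/25 0; 0 24/25 7/25 0; 0 0 0 1]
T2·T1 = [1 0 0 0; 1 7/25 -24/25 0; 0 24/25 7/25 0; 0 0 0 1]
T3·…·T1 = [1 0 0 0; -4/5 44/125 117/125 0; -3/5 -117/125 44/125 0; 0 0 0 1]
T4·…·T1 = [1 0 0 0; -4/5 44/125 117/125 -2; -3/5 -117/125 44/125 3; 0 0 0 1]
T5·…·T1 = [1/2 0 0 0; -2/5 22/125 117/250 -1; -3/10 -117/250 22/125 3/2; 0 0 0 1]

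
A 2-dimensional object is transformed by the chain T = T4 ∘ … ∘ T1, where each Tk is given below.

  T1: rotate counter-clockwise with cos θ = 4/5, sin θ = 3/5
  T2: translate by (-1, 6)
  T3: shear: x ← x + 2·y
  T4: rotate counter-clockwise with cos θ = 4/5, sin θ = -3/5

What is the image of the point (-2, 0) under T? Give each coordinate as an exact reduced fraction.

T1 rotate counter-clockwise with cos θ = 4/5, sin θ = 3/5: (-2, 0) → (-8/5, -6/5)
T2 translate by (-1, 6): (-8/5, -6/5) → (-13/5, 24/5)
T3 shear: x ← x + 2·y: (-13/5, 24/5) → (7, 24/5)
T4 rotate counter-clockwise with cos θ = 4/5, sin θ = -3/5: (7, 24/5) → (212/25, -9/25)

T(p) = (212/25, -9/25)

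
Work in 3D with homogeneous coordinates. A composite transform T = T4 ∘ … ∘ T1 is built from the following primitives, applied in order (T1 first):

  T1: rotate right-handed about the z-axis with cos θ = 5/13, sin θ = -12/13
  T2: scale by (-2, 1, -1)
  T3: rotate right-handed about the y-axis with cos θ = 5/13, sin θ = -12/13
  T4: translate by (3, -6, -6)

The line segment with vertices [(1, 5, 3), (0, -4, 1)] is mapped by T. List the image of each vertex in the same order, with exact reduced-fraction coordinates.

image vertices: (25/13, -5, -213/13), (1143/169, -98/13, 73/169)

T1 rotate right-handed about the z-axis with cos θ = 5/13, sin θ = -12/13: (1, 5, 3) → (5, 1, 3); (0, -4, 1) → (-48/13, -20/13, 1)
T2 scale by (-2, 1, -1): (5, 1, 3) → (-10, 1, -3); (-48/13, -20/13, 1) → (96/13, -20/13, -1)
T3 rotate right-handed about the y-axis with cos θ = 5/13, sin θ = -12/13: (-10, 1, -3) → (-14/13, 1, -135/13); (96/13, -20/13, -1) → (636/169, -20/13, 1087/169)
T4 translate by (3, -6, -6): (-14/13, 1, -135/13) → (25/13, -5, -213/13); (636/169, -20/13, 1087/169) → (1143/169, -98/13, 73/169)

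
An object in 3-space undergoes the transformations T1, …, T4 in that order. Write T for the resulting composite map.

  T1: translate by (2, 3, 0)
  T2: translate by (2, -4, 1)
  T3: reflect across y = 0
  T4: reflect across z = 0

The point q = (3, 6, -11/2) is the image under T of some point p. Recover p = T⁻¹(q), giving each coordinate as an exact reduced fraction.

T1 = [1 0 0 2; 0 1 0 3; 0 0 1 0; 0 0 0 1]
T2·T1 = [1 0 0 4; 0 1 0 -1; 0 0 1 1; 0 0 0 1]
T3·…·T1 = [1 0 0 4; 0 -1 0 1; 0 0 1 1; 0 0 0 1]
T4·…·T1 = [1 0 0 4; 0 -1 0 1; 0 0 -1 -1; 0 0 0 1]
det M = 1; M⁻¹ = [1 0 0 -4; 0 -1 0 1; 0 0 -1 -1; 0 0 0 1]
M⁻¹ · (3, 6, -11/2)ᵀ = (-1, -5, 9/2)ᵀ

p = (-1, -5, 9/2)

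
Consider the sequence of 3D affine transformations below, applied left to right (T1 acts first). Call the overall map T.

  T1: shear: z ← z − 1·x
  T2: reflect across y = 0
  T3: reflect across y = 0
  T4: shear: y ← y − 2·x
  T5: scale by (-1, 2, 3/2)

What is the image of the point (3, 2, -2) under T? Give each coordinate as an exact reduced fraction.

T(p) = (-3, -8, -15/2)

T1 shear: z ← z − 1·x: (3, 2, -2) → (3, 2, -5)
T2 reflect across y = 0: (3, 2, -5) → (3, -2, -5)
T3 reflect across y = 0: (3, -2, -5) → (3, 2, -5)
T4 shear: y ← y − 2·x: (3, 2, -5) → (3, -4, -5)
T5 scale by (-1, 2, 3/2): (3, -4, -5) → (-3, -8, -15/2)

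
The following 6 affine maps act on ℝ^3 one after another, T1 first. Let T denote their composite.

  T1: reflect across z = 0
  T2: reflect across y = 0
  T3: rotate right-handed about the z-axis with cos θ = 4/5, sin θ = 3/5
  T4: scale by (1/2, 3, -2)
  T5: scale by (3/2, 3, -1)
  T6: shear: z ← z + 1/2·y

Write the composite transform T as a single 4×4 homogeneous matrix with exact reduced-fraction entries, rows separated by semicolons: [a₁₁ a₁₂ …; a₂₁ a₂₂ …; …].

T = [3/5 9/20 0 0; 27/5 -36/5 0 0; 27/10 -18/5 -2 0; 0 0 0 1]

T1 = [1 0 0 0; 0 1 0 0; 0 0 -1 0; 0 0 0 1]
T2·T1 = [1 0 0 0; 0 -1 0 0; 0 0 -1 0; 0 0 0 1]
T3·…·T1 = [4/5 3/5 0 0; 3/5 -4/5 0 0; 0 0 -1 0; 0 0 0 1]
T4·…·T1 = [2/5 3/10 0 0; 9/5 -12/5 0 0; 0 0 2 0; 0 0 0 1]
T5·…·T1 = [3/5 9/20 0 0; 27/5 -36/5 0 0; 0 0 -2 0; 0 0 0 1]
T6·…·T1 = [3/5 9/20 0 0; 27/5 -36/5 0 0; 27/10 -18/5 -2 0; 0 0 0 1]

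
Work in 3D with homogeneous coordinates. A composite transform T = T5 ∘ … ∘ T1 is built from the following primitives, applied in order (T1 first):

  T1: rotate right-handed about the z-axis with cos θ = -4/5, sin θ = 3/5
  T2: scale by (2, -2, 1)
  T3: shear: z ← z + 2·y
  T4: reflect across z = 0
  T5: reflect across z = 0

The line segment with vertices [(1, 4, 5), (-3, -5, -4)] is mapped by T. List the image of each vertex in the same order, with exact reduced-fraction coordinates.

image vertices: (-32/5, 26/5, 77/5), (54/5, -22/5, -64/5)

T1 rotate right-handed about the z-axis with cos θ = -4/5, sin θ = 3/5: (1, 4, 5) → (-16/5, -13/5, 5); (-3, -5, -4) → (27/5, 11/5, -4)
T2 scale by (2, -2, 1): (-16/5, -13/5, 5) → (-32/5, 26/5, 5); (27/5, 11/5, -4) → (54/5, -22/5, -4)
T3 shear: z ← z + 2·y: (-32/5, 26/5, 5) → (-32/5, 26/5, 77/5); (54/5, -22/5, -4) → (54/5, -22/5, -64/5)
T4 reflect across z = 0: (-32/5, 26/5, 77/5) → (-32/5, 26/5, -77/5); (54/5, -22/5, -64/5) → (54/5, -22/5, 64/5)
T5 reflect across z = 0: (-32/5, 26/5, -77/5) → (-32/5, 26/5, 77/5); (54/5, -22/5, 64/5) → (54/5, -22/5, -64/5)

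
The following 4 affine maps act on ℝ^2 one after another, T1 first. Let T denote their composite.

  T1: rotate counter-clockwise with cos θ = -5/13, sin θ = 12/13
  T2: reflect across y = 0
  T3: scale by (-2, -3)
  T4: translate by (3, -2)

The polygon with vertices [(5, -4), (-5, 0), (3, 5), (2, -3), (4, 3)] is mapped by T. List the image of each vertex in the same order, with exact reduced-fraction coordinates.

T1 rotate counter-clockwise with cos θ = -5/13, sin θ = 12/13: (5, -4) → (23/13, 80/13); (-5, 0) → (25/13, -60/13); (3, 5) → (-75/13, 11/13); (2, -3) → (2, 3); (4, 3) → (-56/13, 33/13)
T2 reflect across y = 0: (23/13, 80/13) → (23/13, -80/13); (25/13, -60/13) → (25/13, 60/13); (-75/13, 11/13) → (-75/13, -11/13); (2, 3) → (2, -3); (-56/13, 33/13) → (-56/13, -33/13)
T3 scale by (-2, -3): (23/13, -80/13) → (-46/13, 240/13); (25/13, 60/13) → (-50/13, -180/13); (-75/13, -11/13) → (150/13, 33/13); (2, -3) → (-4, 9); (-56/13, -33/13) → (112/13, 99/13)
T4 translate by (3, -2): (-46/13, 240/13) → (-7/13, 214/13); (-50/13, -180/13) → (-11/13, -206/13); (150/13, 33/13) → (189/13, 7/13); (-4, 9) → (-1, 7); (112/13, 99/13) → (151/13, 73/13)

image vertices: (-7/13, 214/13), (-11/13, -206/13), (189/13, 7/13), (-1, 7), (151/13, 73/13)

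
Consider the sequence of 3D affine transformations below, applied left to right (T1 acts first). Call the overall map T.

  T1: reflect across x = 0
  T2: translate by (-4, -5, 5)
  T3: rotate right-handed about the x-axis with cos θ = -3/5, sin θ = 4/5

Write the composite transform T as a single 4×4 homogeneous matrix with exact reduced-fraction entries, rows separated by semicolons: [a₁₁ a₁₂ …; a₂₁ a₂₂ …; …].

T1 = [-1 0 0 0; 0 1 0 0; 0 0 1 0; 0 0 0 1]
T2·T1 = [-1 0 0 -4; 0 1 0 -5; 0 0 1 5; 0 0 0 1]
T3·…·T1 = [-1 0 0 -4; 0 -3/5 -4/5 -1; 0 4/5 -3/5 -7; 0 0 0 1]

T = [-1 0 0 -4; 0 -3/5 -4/5 -1; 0 4/5 -3/5 -7; 0 0 0 1]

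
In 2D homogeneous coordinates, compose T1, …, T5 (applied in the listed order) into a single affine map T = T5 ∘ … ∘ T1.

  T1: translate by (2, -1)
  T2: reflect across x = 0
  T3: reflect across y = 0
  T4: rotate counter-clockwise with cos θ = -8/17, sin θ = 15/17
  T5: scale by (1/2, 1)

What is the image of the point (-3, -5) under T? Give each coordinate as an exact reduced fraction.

T(p) = (-49/17, -33/17)

T1 translate by (2, -1): (-3, -5) → (-1, -6)
T2 reflect across x = 0: (-1, -6) → (1, -6)
T3 reflect across y = 0: (1, -6) → (1, 6)
T4 rotate counter-clockwise with cos θ = -8/17, sin θ = 15/17: (1, 6) → (-98/17, -33/17)
T5 scale by (1/2, 1): (-98/17, -33/17) → (-49/17, -33/17)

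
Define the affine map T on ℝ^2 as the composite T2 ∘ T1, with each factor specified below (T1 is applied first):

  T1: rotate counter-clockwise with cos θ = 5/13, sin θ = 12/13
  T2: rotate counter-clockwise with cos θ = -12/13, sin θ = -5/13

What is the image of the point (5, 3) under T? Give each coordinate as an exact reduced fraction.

T1 rotate counter-clockwise with cos θ = 5/13, sin θ = 12/13: (5, 3) → (-11/13, 75/13)
T2 rotate counter-clockwise with cos θ = -12/13, sin θ = -5/13: (-11/13, 75/13) → (3, -5)

T(p) = (3, -5)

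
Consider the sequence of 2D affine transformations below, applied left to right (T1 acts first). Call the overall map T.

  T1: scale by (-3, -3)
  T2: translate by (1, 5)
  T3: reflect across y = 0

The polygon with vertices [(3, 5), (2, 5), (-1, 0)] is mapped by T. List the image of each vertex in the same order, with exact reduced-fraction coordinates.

image vertices: (-8, 10), (-5, 10), (4, -5)

T1 scale by (-3, -3): (3, 5) → (-9, -15); (2, 5) → (-6, -15); (-1, 0) → (3, 0)
T2 translate by (1, 5): (-9, -15) → (-8, -10); (-6, -15) → (-5, -10); (3, 0) → (4, 5)
T3 reflect across y = 0: (-8, -10) → (-8, 10); (-5, -10) → (-5, 10); (4, 5) → (4, -5)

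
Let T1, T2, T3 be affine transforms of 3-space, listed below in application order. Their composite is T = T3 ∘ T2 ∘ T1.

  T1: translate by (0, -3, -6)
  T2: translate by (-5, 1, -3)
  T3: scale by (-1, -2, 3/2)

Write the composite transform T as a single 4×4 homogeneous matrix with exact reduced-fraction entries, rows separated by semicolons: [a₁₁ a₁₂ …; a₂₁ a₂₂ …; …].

T1 = [1 0 0 0; 0 1 0 -3; 0 0 1 -6; 0 0 0 1]
T2·T1 = [1 0 0 -5; 0 1 0 -2; 0 0 1 -9; 0 0 0 1]
T3·…·T1 = [-1 0 0 5; 0 -2 0 4; 0 0 3/2 -27/2; 0 0 0 1]

T = [-1 0 0 5; 0 -2 0 4; 0 0 3/2 -27/2; 0 0 0 1]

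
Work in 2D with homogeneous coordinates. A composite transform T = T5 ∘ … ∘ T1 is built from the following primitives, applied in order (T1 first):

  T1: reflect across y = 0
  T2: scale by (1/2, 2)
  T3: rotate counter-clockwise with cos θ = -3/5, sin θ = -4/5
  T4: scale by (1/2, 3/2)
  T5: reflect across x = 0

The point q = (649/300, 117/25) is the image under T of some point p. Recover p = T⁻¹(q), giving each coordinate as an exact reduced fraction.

T1 = [1 0 0; 0 -1 0; 0 0 1]
T2·T1 = [1/2 0 0; 0 -2 0; 0 0 1]
T3·…·T1 = [-3/10 -8/5 0; -2/5 6/5 0; 0 0 1]
T4·…·T1 = [-3/20 -4/5 0; -3/5 9/5 0; 0 0 1]
T5·…·T1 = [3/20 4/5 0; -3/5 9/5 0; 0 0 1]
det M = 3/4; M⁻¹ = [12/5 -16/15 0; 4/5 1/5 0; 0 0 1]
M⁻¹ · (649/300, 117/25)ᵀ = (1/5, 8/3)ᵀ

p = (1/5, 8/3)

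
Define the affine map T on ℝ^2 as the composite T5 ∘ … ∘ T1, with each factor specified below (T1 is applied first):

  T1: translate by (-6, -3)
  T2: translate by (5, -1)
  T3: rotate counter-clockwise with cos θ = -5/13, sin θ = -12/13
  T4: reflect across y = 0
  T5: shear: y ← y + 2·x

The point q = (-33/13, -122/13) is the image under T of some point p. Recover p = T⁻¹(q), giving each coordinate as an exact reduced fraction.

T1 = [1 0 -6; 0 1 -3; 0 0 1]
T2·T1 = [1 0 -1; 0 1 -4; 0 0 1]
T3·…·T1 = [-5/13 12/13 -43/13; -12/13 -5/13 32/13; 0 0 1]
T4·…·T1 = [-5/13 12/13 -43/13; 12/13 5/13 -32/13; 0 0 1]
T5·…·T1 = [-5/13 12/13 -43/13; 2/13 29/13 -118/13; 0 0 1]
det M = -1; M⁻¹ = [-29/13 12/13 1; 2/13 5/13 4; 0 0 1]
M⁻¹ · (-33/13, -122/13)ᵀ = (-2, 0)ᵀ

p = (-2, 0)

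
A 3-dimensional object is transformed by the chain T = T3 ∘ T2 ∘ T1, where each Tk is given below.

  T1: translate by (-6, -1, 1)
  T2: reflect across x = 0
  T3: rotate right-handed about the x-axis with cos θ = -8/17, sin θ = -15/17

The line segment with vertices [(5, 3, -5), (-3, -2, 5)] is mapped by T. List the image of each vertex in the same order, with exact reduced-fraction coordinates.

T1 translate by (-6, -1, 1): (5, 3, -5) → (-1, 2, -4); (-3, -2, 5) → (-9, -3, 6)
T2 reflect across x = 0: (-1, 2, -4) → (1, 2, -4); (-9, -3, 6) → (9, -3, 6)
T3 rotate right-handed about the x-axis with cos θ = -8/17, sin θ = -15/17: (1, 2, -4) → (1, -76/17, 2/17); (9, -3, 6) → (9, 114/17, -3/17)

image vertices: (1, -76/17, 2/17), (9, 114/17, -3/17)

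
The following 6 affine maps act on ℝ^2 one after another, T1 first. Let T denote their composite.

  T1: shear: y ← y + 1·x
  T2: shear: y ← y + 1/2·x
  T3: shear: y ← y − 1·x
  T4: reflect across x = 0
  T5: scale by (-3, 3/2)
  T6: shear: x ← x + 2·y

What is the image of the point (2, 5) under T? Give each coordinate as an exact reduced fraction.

T1 shear: y ← y + 1·x: (2, 5) → (2, 7)
T2 shear: y ← y + 1/2·x: (2, 7) → (2, 8)
T3 shear: y ← y − 1·x: (2, 8) → (2, 6)
T4 reflect across x = 0: (2, 6) → (-2, 6)
T5 scale by (-3, 3/2): (-2, 6) → (6, 9)
T6 shear: x ← x + 2·y: (6, 9) → (24, 9)

T(p) = (24, 9)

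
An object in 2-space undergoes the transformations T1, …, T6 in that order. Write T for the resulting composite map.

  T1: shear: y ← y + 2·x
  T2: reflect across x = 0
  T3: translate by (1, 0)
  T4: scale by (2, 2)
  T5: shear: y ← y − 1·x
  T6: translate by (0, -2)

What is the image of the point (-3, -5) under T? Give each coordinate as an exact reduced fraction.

T(p) = (8, -32)

T1 shear: y ← y + 2·x: (-3, -5) → (-3, -11)
T2 reflect across x = 0: (-3, -11) → (3, -11)
T3 translate by (1, 0): (3, -11) → (4, -11)
T4 scale by (2, 2): (4, -11) → (8, -22)
T5 shear: y ← y − 1·x: (8, -22) → (8, -30)
T6 translate by (0, -2): (8, -30) → (8, -32)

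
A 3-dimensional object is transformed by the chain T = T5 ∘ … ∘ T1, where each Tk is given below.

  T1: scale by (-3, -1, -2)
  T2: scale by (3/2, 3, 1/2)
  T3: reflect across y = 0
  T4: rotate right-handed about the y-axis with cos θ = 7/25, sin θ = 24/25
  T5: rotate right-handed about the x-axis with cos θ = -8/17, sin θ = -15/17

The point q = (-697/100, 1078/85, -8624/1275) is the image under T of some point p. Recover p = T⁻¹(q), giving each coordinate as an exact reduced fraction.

p = (7/2, 0, 8/3)

T1 = [-3 0 0 0; 0 -1 0 0; 0 0 -2 0; 0 0 0 1]
T2·T1 = [-9/2 0 0 0; 0 -3 0 0; 0 0 -1 0; 0 0 0 1]
T3·…·T1 = [-9/2 0 0 0; 0 3 0 0; 0 0 -1 0; 0 0 0 1]
T4·…·T1 = [-63/50 0 -24/25 0; 0 3 0 0; 108/25 0 -7/25 0; 0 0 0 1]
T5·…·T1 = [-63/50 0 -24/25 0; 324/85 -24/17 -21/85 0; -864/425 -45/17 56/425 0; 0 0 0 1]
det M = 27/2; M⁻¹ = [-14/225 16/85 -128/1275 0; 0 -8/51 -5/17 0; -24/25 -21/85 56/425 0; 0 0 0 1]
M⁻¹ · (-697/100, 1078/85, -8624/1275)ᵀ = (7/2, 0, 8/3)ᵀ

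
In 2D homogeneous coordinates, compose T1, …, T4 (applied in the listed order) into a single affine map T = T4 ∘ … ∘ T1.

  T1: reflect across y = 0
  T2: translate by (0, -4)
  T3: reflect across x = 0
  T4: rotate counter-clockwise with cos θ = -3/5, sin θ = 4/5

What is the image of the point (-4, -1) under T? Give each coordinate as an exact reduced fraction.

T1 reflect across y = 0: (-4, -1) → (-4, 1)
T2 translate by (0, -4): (-4, 1) → (-4, -3)
T3 reflect across x = 0: (-4, -3) → (4, -3)
T4 rotate counter-clockwise with cos θ = -3/5, sin θ = 4/5: (4, -3) → (0, 5)

T(p) = (0, 5)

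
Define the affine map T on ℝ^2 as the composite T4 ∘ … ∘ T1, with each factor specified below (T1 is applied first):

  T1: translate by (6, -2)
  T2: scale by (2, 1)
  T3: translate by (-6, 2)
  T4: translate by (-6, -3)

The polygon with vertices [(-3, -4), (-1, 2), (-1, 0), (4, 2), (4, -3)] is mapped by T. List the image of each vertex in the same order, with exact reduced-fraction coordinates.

image vertices: (-6, -7), (-2, -1), (-2, -3), (8, -1), (8, -6)

T1 translate by (6, -2): (-3, -4) → (3, -6); (-1, 2) → (5, 0); (-1, 0) → (5, -2); (4, 2) → (10, 0); (4, -3) → (10, -5)
T2 scale by (2, 1): (3, -6) → (6, -6); (5, 0) → (10, 0); (5, -2) → (10, -2); (10, 0) → (20, 0); (10, -5) → (20, -5)
T3 translate by (-6, 2): (6, -6) → (0, -4); (10, 0) → (4, 2); (10, -2) → (4, 0); (20, 0) → (14, 2); (20, -5) → (14, -3)
T4 translate by (-6, -3): (0, -4) → (-6, -7); (4, 2) → (-2, -1); (4, 0) → (-2, -3); (14, 2) → (8, -1); (14, -3) → (8, -6)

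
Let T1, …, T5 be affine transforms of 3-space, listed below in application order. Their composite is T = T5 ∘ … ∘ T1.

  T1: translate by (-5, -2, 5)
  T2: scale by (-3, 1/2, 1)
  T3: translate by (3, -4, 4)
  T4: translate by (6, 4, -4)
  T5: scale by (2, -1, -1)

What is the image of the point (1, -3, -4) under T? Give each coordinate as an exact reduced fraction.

T1 translate by (-5, -2, 5): (1, -3, -4) → (-4, -5, 1)
T2 scale by (-3, 1/2, 1): (-4, -5, 1) → (12, -5/2, 1)
T3 translate by (3, -4, 4): (12, -5/2, 1) → (15, -13/2, 5)
T4 translate by (6, 4, -4): (15, -13/2, 5) → (21, -5/2, 1)
T5 scale by (2, -1, -1): (21, -5/2, 1) → (42, 5/2, -1)

T(p) = (42, 5/2, -1)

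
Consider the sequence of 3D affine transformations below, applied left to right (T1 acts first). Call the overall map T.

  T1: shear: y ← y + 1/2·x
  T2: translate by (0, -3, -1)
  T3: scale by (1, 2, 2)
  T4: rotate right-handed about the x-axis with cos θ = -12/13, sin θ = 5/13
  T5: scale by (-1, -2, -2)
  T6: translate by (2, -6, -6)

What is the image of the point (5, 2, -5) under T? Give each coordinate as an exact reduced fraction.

T1 shear: y ← y + 1/2·x: (5, 2, -5) → (5, 9/2, -5)
T2 translate by (0, -3, -1): (5, 9/2, -5) → (5, 3/2, -6)
T3 scale by (1, 2, 2): (5, 3/2, -6) → (5, 3, -12)
T4 rotate right-handed about the x-axis with cos θ = -12/13, sin θ = 5/13: (5, 3, -12) → (5, 24/13, 159/13)
T5 scale by (-1, -2, -2): (5, 24/13, 159/13) → (-5, -48/13, -318/13)
T6 translate by (2, -6, -6): (-5, -48/13, -318/13) → (-3, -126/13, -396/13)

T(p) = (-3, -126/13, -396/13)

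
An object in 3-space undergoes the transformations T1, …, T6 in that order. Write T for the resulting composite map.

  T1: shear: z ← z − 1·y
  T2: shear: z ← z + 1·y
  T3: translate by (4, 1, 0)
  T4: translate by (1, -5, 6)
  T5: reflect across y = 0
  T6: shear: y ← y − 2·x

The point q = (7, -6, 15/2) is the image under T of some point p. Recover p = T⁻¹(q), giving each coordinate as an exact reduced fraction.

p = (2, -4, 3/2)

T1 = [1 0 0 0; 0 1 0 0; 0 -1 1 0; 0 0 0 1]
T2·T1 = [1 0 0 0; 0 1 0 0; 0 0 1 0; 0 0 0 1]
T3·…·T1 = [1 0 0 4; 0 1 0 1; 0 0 1 0; 0 0 0 1]
T4·…·T1 = [1 0 0 5; 0 1 0 -4; 0 0 1 6; 0 0 0 1]
T5·…·T1 = [1 0 0 5; 0 -1 0 4; 0 0 1 6; 0 0 0 1]
T6·…·T1 = [1 0 0 5; -2 -1 0 -6; 0 0 1 6; 0 0 0 1]
det M = -1; M⁻¹ = [1 0 0 -5; -2 -1 0 4; 0 0 1 -6; 0 0 0 1]
M⁻¹ · (7, -6, 15/2)ᵀ = (2, -4, 3/2)ᵀ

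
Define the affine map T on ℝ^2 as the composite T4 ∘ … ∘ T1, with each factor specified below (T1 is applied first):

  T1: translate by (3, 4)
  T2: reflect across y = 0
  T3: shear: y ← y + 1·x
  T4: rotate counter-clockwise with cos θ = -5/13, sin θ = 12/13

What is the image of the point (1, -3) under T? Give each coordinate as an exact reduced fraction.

T1 translate by (3, 4): (1, -3) → (4, 1)
T2 reflect across y = 0: (4, 1) → (4, -1)
T3 shear: y ← y + 1·x: (4, -1) → (4, 3)
T4 rotate counter-clockwise with cos θ = -5/13, sin θ = 12/13: (4, 3) → (-56/13, 33/13)

T(p) = (-56/13, 33/13)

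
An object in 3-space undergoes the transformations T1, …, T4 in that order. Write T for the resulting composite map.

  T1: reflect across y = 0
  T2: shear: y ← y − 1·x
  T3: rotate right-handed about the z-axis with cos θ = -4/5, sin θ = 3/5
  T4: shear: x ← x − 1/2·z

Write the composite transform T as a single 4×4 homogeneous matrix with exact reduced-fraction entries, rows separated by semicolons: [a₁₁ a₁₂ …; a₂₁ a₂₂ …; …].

T1 = [1 0 0 0; 0 -1 0 0; 0 0 1 0; 0 0 0 1]
T2·T1 = [1 0 0 0; -1 -1 0 0; 0 0 1 0; 0 0 0 1]
T3·…·T1 = [-1/5 3/5 0 0; 7/5 4/5 0 0; 0 0 1 0; 0 0 0 1]
T4·…·T1 = [-1/5 3/5 -1/2 0; 7/5 4/5 0 0; 0 0 1 0; 0 0 0 1]

T = [-1/5 3/5 -1/2 0; 7/5 4/5 0 0; 0 0 1 0; 0 0 0 1]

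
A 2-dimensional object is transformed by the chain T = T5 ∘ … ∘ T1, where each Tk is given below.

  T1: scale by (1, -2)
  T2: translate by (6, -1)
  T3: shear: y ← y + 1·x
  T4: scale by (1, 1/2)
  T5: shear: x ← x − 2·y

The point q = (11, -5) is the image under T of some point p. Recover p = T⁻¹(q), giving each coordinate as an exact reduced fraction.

p = (-5, 5)

T1 = [1 0 0; 0 -2 0; 0 0 1]
T2·T1 = [1 0 6; 0 -2 -1; 0 0 1]
T3·…·T1 = [1 0 6; 1 -2 5; 0 0 1]
T4·…·T1 = [1 0 6; 1/2 -1 5/2; 0 0 1]
T5·…·T1 = [0 2 1; 1/2 -1 5/2; 0 0 1]
det M = -1; M⁻¹ = [1 2 -6; 1/2 0 -1/2; 0 0 1]
M⁻¹ · (11, -5)ᵀ = (-5, 5)ᵀ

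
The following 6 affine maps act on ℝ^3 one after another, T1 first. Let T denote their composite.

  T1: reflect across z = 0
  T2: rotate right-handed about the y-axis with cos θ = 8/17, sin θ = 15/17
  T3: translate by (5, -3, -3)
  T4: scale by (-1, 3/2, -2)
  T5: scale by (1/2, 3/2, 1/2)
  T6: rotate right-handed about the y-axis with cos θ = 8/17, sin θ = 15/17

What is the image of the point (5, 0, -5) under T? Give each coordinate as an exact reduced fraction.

T(p) = (490/289, -27/4, 2188/289)

T1 reflect across z = 0: (5, 0, -5) → (5, 0, 5)
T2 rotate right-handed about the y-axis with cos θ = 8/17, sin θ = 15/17: (5, 0, 5) → (115/17, 0, -35/17)
T3 translate by (5, -3, -3): (115/17, 0, -35/17) → (200/17, -3, -86/17)
T4 scale by (-1, 3/2, -2): (200/17, -3, -86/17) → (-200/17, -9/2, 172/17)
T5 scale by (1/2, 3/2, 1/2): (-200/17, -9/2, 172/17) → (-100/17, -27/4, 86/17)
T6 rotate right-handed about the y-axis with cos θ = 8/17, sin θ = 15/17: (-100/17, -27/4, 86/17) → (490/289, -27/4, 2188/289)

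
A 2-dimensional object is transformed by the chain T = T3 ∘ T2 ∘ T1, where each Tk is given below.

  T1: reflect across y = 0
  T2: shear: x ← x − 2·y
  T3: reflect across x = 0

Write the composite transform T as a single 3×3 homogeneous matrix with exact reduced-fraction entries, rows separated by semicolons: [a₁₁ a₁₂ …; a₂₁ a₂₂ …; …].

T1 = [1 0 0; 0 -1 0; 0 0 1]
T2·T1 = [1 2 0; 0 -1 0; 0 0 1]
T3·…·T1 = [-1 -2 0; 0 -1 0; 0 0 1]

T = [-1 -2 0; 0 -1 0; 0 0 1]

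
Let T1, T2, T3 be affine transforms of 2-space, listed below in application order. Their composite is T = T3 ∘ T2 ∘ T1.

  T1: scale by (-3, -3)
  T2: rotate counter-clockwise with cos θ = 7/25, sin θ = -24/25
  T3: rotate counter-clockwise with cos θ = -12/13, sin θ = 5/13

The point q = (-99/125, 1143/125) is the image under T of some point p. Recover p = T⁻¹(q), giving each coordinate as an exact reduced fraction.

p = (-3, -3/5)

T1 = [-3 0 0; 0 -3 0; 0 0 1]
T2·T1 = [-21/25 -72/25 0; 72/25 -21/25 0; 0 0 1]
T3·…·T1 = [-108/325 969/325 0; -969/325 -108/325 0; 0 0 1]
det M = 9; M⁻¹ = [-12/325 -323/975 0; 323/975 -12/325 0; 0 0 1]
M⁻¹ · (-99/125, 1143/125)ᵀ = (-3, -3/5)ᵀ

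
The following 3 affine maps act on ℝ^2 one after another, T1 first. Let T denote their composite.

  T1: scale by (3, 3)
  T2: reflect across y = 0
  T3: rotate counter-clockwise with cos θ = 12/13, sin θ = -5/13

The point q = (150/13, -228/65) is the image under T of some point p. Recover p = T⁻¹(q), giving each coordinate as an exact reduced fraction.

p = (4, -2/5)

T1 = [3 0 0; 0 3 0; 0 0 1]
T2·T1 = [3 0 0; 0 -3 0; 0 0 1]
T3·…·T1 = [36/13 -15/13 0; -15/13 -36/13 0; 0 0 1]
det M = -9; M⁻¹ = [4/13 -5/39 0; -5/39 -4/13 0; 0 0 1]
M⁻¹ · (150/13, -228/65)ᵀ = (4, -2/5)ᵀ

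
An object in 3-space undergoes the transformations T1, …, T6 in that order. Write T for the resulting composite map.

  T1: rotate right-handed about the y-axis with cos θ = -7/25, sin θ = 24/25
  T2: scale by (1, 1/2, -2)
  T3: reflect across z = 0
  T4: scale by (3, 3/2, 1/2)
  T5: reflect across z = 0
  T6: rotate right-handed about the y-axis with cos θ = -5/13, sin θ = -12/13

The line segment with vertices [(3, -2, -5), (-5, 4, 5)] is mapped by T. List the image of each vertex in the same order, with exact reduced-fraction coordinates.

image vertices: (1671/325, -3/2, -5261/325), (-261/65, 3, 1201/65)

T1 rotate right-handed about the y-axis with cos θ = -7/25, sin θ = 24/25: (3, -2, -5) → (-141/25, -2, -37/25); (-5, 4, 5) → (31/5, 4, 17/5)
T2 scale by (1, 1/2, -2): (-141/25, -2, -37/25) → (-141/25, -1, 74/25); (31/5, 4, 17/5) → (31/5, 2, -34/5)
T3 reflect across z = 0: (-141/25, -1, 74/25) → (-141/25, -1, -74/25); (31/5, 2, -34/5) → (31/5, 2, 34/5)
T4 scale by (3, 3/2, 1/2): (-141/25, -1, -74/25) → (-423/25, -3/2, -37/25); (31/5, 2, 34/5) → (93/5, 3, 17/5)
T5 reflect across z = 0: (-423/25, -3/2, -37/25) → (-423/25, -3/2, 37/25); (93/5, 3, 17/5) → (93/5, 3, -17/5)
T6 rotate right-handed about the y-axis with cos θ = -5/13, sin θ = -12/13: (-423/25, -3/2, 37/25) → (1671/325, -3/2, -5261/325); (93/5, 3, -17/5) → (-261/65, 3, 1201/65)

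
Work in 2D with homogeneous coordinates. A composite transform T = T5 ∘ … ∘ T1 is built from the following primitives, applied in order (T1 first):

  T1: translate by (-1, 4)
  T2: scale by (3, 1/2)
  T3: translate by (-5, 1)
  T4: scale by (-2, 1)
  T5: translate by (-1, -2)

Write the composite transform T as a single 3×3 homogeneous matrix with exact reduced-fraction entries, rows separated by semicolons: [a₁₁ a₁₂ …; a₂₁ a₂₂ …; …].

T = [-6 0 15; 0 1/2 1; 0 0 1]

T1 = [1 0 -1; 0 1 4; 0 0 1]
T2·T1 = [3 0 -3; 0 1/2 2; 0 0 1]
T3·…·T1 = [3 0 -8; 0 1/2 3; 0 0 1]
T4·…·T1 = [-6 0 16; 0 1/2 3; 0 0 1]
T5·…·T1 = [-6 0 15; 0 1/2 1; 0 0 1]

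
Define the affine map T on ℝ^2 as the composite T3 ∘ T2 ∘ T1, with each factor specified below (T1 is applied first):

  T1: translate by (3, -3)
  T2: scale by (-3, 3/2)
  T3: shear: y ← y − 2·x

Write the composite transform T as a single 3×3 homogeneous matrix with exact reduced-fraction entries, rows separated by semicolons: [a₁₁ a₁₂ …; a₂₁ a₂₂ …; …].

T1 = [1 0 3; 0 1 -3; 0 0 1]
T2·T1 = [-3 0 -9; 0 3/2 -9/2; 0 0 1]
T3·…·T1 = [-3 0 -9; 6 3/2 27/2; 0 0 1]

T = [-3 0 -9; 6 3/2 27/2; 0 0 1]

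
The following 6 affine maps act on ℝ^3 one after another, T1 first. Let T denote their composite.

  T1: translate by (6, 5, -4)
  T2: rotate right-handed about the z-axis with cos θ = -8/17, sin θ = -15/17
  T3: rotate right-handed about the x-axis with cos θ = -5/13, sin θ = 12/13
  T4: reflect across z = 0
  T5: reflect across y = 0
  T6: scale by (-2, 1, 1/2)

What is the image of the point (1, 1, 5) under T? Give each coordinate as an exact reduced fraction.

T(p) = (-4, -33/13, 113/26)

T1 translate by (6, 5, -4): (1, 1, 5) → (7, 6, 1)
T2 rotate right-handed about the z-axis with cos θ = -8/17, sin θ = -15/17: (7, 6, 1) → (2, -9, 1)
T3 rotate right-handed about the x-axis with cos θ = -5/13, sin θ = 12/13: (2, -9, 1) → (2, 33/13, -113/13)
T4 reflect across z = 0: (2, 33/13, -113/13) → (2, 33/13, 113/13)
T5 reflect across y = 0: (2, 33/13, 113/13) → (2, -33/13, 113/13)
T6 scale by (-2, 1, 1/2): (2, -33/13, 113/13) → (-4, -33/13, 113/26)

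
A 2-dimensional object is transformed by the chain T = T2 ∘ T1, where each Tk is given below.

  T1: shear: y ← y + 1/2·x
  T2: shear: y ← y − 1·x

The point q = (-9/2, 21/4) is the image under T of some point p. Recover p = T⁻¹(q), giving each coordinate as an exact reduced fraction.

T1 = [1 0 0; 1/2 1 0; 0 0 1]
T2·T1 = [1 0 0; -1/2 1 0; 0 0 1]
det M = 1; M⁻¹ = [1 0 0; 1/2 1 0; 0 0 1]
M⁻¹ · (-9/2, 21/4)ᵀ = (-9/2, 3)ᵀ

p = (-9/2, 3)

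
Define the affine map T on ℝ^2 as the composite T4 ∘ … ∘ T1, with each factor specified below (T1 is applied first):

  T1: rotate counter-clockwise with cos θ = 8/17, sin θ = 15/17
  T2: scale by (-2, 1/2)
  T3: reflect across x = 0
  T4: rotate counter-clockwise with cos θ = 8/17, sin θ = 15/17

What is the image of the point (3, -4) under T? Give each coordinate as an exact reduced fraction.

T(p) = (2493/578, 2572/289)

T1 rotate counter-clockwise with cos θ = 8/17, sin θ = 15/17: (3, -4) → (84/17, 13/17)
T2 scale by (-2, 1/2): (84/17, 13/17) → (-168/17, 13/34)
T3 reflect across x = 0: (-168/17, 13/34) → (168/17, 13/34)
T4 rotate counter-clockwise with cos θ = 8/17, sin θ = 15/17: (168/17, 13/34) → (2493/578, 2572/289)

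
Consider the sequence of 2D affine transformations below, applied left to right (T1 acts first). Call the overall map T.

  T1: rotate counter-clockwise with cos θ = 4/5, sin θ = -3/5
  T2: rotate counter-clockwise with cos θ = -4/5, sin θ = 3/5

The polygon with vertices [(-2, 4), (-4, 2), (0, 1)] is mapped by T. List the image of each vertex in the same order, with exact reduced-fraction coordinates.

T1 rotate counter-clockwise with cos θ = 4/5, sin θ = -3/5: (-2, 4) → (4/5, 22/5); (-4, 2) → (-2, 4); (0, 1) → (3/5, 4/5)
T2 rotate counter-clockwise with cos θ = -4/5, sin θ = 3/5: (4/5, 22/5) → (-82/25, -76/25); (-2, 4) → (-4/5, -22/5); (3/5, 4/5) → (-24/25, -7/25)

image vertices: (-82/25, -76/25), (-4/5, -22/5), (-24/25, -7/25)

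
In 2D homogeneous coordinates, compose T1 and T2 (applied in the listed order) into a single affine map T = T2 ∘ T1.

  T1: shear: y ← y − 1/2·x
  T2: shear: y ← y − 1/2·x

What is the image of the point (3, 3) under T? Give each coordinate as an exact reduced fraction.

T(p) = (3, 0)

T1 shear: y ← y − 1/2·x: (3, 3) → (3, 3/2)
T2 shear: y ← y − 1/2·x: (3, 3/2) → (3, 0)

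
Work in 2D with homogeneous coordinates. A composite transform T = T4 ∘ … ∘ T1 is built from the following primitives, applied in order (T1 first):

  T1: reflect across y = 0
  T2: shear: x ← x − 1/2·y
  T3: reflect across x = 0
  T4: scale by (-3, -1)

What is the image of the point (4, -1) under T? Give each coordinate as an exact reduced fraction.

T1 reflect across y = 0: (4, -1) → (4, 1)
T2 shear: x ← x − 1/2·y: (4, 1) → (7/2, 1)
T3 reflect across x = 0: (7/2, 1) → (-7/2, 1)
T4 scale by (-3, -1): (-7/2, 1) → (21/2, -1)

T(p) = (21/2, -1)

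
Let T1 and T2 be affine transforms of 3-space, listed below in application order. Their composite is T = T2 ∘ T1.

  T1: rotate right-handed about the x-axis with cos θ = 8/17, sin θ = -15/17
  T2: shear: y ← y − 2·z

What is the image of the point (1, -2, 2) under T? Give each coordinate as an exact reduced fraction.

T1 rotate right-handed about the x-axis with cos θ = 8/17, sin θ = -15/17: (1, -2, 2) → (1, 14/17, 46/17)
T2 shear: y ← y − 2·z: (1, 14/17, 46/17) → (1, -78/17, 46/17)

T(p) = (1, -78/17, 46/17)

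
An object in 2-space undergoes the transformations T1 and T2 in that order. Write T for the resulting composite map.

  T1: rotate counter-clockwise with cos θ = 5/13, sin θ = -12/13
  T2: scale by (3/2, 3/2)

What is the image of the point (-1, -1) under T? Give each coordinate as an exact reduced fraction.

T1 rotate counter-clockwise with cos θ = 5/13, sin θ = -12/13: (-1, -1) → (-17/13, 7/13)
T2 scale by (3/2, 3/2): (-17/13, 7/13) → (-51/26, 21/26)

T(p) = (-51/26, 21/26)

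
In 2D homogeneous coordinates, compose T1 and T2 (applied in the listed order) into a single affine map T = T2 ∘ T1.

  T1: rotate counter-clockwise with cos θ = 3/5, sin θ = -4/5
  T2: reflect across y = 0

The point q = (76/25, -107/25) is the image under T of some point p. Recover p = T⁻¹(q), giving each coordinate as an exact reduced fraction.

T1 = [3/5 4/5 0; -4/5 3/5 0; 0 0 1]
T2·T1 = [3/5 4/5 0; 4/5 -3/5 0; 0 0 1]
det M = -1; M⁻¹ = [3/5 4/5 0; 4/5 -3/5 0; 0 0 1]
M⁻¹ · (76/25, -107/25)ᵀ = (-8/5, 5)ᵀ

p = (-8/5, 5)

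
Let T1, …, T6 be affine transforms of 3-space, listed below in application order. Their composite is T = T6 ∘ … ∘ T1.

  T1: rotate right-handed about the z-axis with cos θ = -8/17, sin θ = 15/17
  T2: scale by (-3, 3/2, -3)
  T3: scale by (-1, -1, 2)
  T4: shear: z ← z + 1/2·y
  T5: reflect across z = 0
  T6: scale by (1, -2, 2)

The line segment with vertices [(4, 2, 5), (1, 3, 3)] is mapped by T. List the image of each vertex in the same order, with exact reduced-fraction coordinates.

T1 rotate right-handed about the z-axis with cos θ = -8/17, sin θ = 15/17: (4, 2, 5) → (-62/17, 44/17, 5); (1, 3, 3) → (-53/17, -9/17, 3)
T2 scale by (-3, 3/2, -3): (-62/17, 44/17, 5) → (186/17, 66/17, -15); (-53/17, -9/17, 3) → (159/17, -27/34, -9)
T3 scale by (-1, -1, 2): (186/17, 66/17, -15) → (-186/17, -66/17, -30); (159/17, -27/34, -9) → (-159/17, 27/34, -18)
T4 shear: z ← z + 1/2·y: (-186/17, -66/17, -30) → (-186/17, -66/17, -543/17); (-159/17, 27/34, -18) → (-159/17, 27/34, -1197/68)
T5 reflect across z = 0: (-186/17, -66/17, -543/17) → (-186/17, -66/17, 543/17); (-159/17, 27/34, -1197/68) → (-159/17, 27/34, 1197/68)
T6 scale by (1, -2, 2): (-186/17, -66/17, 543/17) → (-186/17, 132/17, 1086/17); (-159/17, 27/34, 1197/68) → (-159/17, -27/17, 1197/34)

image vertices: (-186/17, 132/17, 1086/17), (-159/17, -27/17, 1197/34)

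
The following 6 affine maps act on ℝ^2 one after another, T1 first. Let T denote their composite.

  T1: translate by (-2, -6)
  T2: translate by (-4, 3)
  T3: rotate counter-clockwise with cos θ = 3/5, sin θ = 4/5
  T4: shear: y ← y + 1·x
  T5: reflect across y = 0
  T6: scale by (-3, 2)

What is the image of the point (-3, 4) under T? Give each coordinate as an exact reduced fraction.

T1 translate by (-2, -6): (-3, 4) → (-5, -2)
T2 translate by (-4, 3): (-5, -2) → (-9, 1)
T3 rotate counter-clockwise with cos θ = 3/5, sin θ = 4/5: (-9, 1) → (-31/5, -33/5)
T4 shear: y ← y + 1·x: (-31/5, -33/5) → (-31/5, -64/5)
T5 reflect across y = 0: (-31/5, -64/5) → (-31/5, 64/5)
T6 scale by (-3, 2): (-31/5, 64/5) → (93/5, 128/5)

T(p) = (93/5, 128/5)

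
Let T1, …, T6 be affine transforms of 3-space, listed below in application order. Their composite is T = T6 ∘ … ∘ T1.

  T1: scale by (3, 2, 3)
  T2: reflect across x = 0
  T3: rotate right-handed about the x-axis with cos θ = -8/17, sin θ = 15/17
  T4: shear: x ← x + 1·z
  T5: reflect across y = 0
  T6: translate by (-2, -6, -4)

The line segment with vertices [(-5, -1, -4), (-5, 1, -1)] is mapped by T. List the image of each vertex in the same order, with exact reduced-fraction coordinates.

image vertices: (287/17, -298/17, -2/17), (275/17, -131/17, -14/17)

T1 scale by (3, 2, 3): (-5, -1, -4) → (-15, -2, -12); (-5, 1, -1) → (-15, 2, -3)
T2 reflect across x = 0: (-15, -2, -12) → (15, -2, -12); (-15, 2, -3) → (15, 2, -3)
T3 rotate right-handed about the x-axis with cos θ = -8/17, sin θ = 15/17: (15, -2, -12) → (15, 196/17, 66/17); (15, 2, -3) → (15, 29/17, 54/17)
T4 shear: x ← x + 1·z: (15, 196/17, 66/17) → (321/17, 196/17, 66/17); (15, 29/17, 54/17) → (309/17, 29/17, 54/17)
T5 reflect across y = 0: (321/17, 196/17, 66/17) → (321/17, -196/17, 66/17); (309/17, 29/17, 54/17) → (309/17, -29/17, 54/17)
T6 translate by (-2, -6, -4): (321/17, -196/17, 66/17) → (287/17, -298/17, -2/17); (309/17, -29/17, 54/17) → (275/17, -131/17, -14/17)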